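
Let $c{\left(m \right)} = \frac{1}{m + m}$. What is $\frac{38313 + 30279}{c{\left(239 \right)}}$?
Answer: $32786976$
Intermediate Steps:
$c{\left(m \right)} = \frac{1}{2 m}$
$\frac{38313 + 30279}{c{\left(239 \right)}} = \frac{38313 + 30279}{\frac{1}{2} \cdot \frac{1}{239}} = \frac{68592}{\frac{1}{2} \cdot \frac{1}{239}} = 68592 \frac{1}{\frac{1}{478}} = 68592 \cdot 478 = 32786976$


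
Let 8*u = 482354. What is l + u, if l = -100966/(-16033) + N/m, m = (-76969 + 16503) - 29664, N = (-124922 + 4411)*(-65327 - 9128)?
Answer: -22688350689701/578021716 ≈ -39252.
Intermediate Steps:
u = 241177/4 (u = (⅛)*482354 = 241177/4 ≈ 60294.)
N = 8972646505 (N = -120511*(-74455) = 8972646505)
m = -90130 (m = -60466 - 29664 = -90130)
l = -28769868269817/289010858 (l = -100966/(-16033) + 8972646505/(-90130) = -100966*(-1/16033) + 8972646505*(-1/90130) = 100966/16033 - 1794529301/18026 = -28769868269817/289010858 ≈ -99546.)
l + u = -28769868269817/289010858 + 241177/4 = -22688350689701/578021716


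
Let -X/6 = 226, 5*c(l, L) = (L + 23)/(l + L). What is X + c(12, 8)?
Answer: -135569/100 ≈ -1355.7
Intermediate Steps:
c(l, L) = (23 + L)/(5*(L + l)) (c(l, L) = ((L + 23)/(l + L))/5 = ((23 + L)/(L + l))/5 = (23 + L)/(5*(L + l)))
X = -1356 (X = -6*226 = -1356)
X + c(12, 8) = -1356 + (23 + 8)/(5*(8 + 12)) = -1356 + (⅕)*31/20 = -1356 + (⅕)*(1/20)*31 = -1356 + 31/100 = -135569/100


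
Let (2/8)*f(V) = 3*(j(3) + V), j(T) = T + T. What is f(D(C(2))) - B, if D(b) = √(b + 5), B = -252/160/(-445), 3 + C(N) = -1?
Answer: 1495137/17800 ≈ 83.996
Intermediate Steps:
C(N) = -4 (C(N) = -3 - 1 = -4)
B = 63/17800 (B = -252*1/160*(-1/445) = -63/40*(-1/445) = 63/17800 ≈ 0.0035393)
j(T) = 2*T
D(b) = √(5 + b)
f(V) = 72 + 12*V (f(V) = 4*(3*(2*3 + V)) = 4*(3*(6 + V)) = 4*(18 + 3*V) = 72 + 12*V)
f(D(C(2))) - B = (72 + 12*√(5 - 4)) - 1*63/17800 = (72 + 12*√1) - 63/17800 = (72 + 12*1) - 63/17800 = (72 + 12) - 63/17800 = 84 - 63/17800 = 1495137/17800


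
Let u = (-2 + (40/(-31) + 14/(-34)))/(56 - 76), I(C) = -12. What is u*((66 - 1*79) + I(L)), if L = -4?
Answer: -9755/2108 ≈ -4.6276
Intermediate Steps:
u = 1951/10540 (u = (-2 + (40*(-1/31) + 14*(-1/34)))/(-20) = (-2 + (-40/31 - 7/17))*(-1/20) = (-2 - 897/527)*(-1/20) = -1951/527*(-1/20) = 1951/10540 ≈ 0.18510)
u*((66 - 1*79) + I(L)) = 1951*((66 - 1*79) - 12)/10540 = 1951*((66 - 79) - 12)/10540 = 1951*(-13 - 12)/10540 = (1951/10540)*(-25) = -9755/2108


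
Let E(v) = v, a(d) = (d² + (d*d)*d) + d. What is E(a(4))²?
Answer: 7056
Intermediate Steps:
a(d) = d + d² + d³ (a(d) = (d² + d²*d) + d = (d² + d³) + d = d + d² + d³)
E(a(4))² = (4*(1 + 4 + 4²))² = (4*(1 + 4 + 16))² = (4*21)² = 84² = 7056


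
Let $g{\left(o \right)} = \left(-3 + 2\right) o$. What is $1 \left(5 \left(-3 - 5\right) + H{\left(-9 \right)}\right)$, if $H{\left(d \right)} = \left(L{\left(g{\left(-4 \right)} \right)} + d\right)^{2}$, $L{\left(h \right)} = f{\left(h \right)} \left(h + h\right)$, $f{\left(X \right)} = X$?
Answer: $489$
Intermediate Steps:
$g{\left(o \right)} = - o$
$L{\left(h \right)} = 2 h^{2}$ ($L{\left(h \right)} = h \left(h + h\right) = h 2 h = 2 h^{2}$)
$H{\left(d \right)} = \left(32 + d\right)^{2}$ ($H{\left(d \right)} = \left(2 \left(\left(-1\right) \left(-4\right)\right)^{2} + d\right)^{2} = \left(2 \cdot 4^{2} + d\right)^{2} = \left(2 \cdot 16 + d\right)^{2} = \left(32 + d\right)^{2}$)
$1 \left(5 \left(-3 - 5\right) + H{\left(-9 \right)}\right) = 1 \left(5 \left(-3 - 5\right) + \left(32 - 9\right)^{2}\right) = 1 \left(5 \left(-8\right) + 23^{2}\right) = 1 \left(-40 + 529\right) = 1 \cdot 489 = 489$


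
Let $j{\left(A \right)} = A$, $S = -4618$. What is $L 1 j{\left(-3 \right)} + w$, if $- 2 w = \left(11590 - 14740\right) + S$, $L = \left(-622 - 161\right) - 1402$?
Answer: $10439$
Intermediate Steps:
$L = -2185$ ($L = -783 - 1402 = -2185$)
$w = 3884$ ($w = - \frac{\left(11590 - 14740\right) - 4618}{2} = - \frac{-3150 - 4618}{2} = \left(- \frac{1}{2}\right) \left(-7768\right) = 3884$)
$L 1 j{\left(-3 \right)} + w = - 2185 \cdot 1 \left(-3\right) + 3884 = \left(-2185\right) \left(-3\right) + 3884 = 6555 + 3884 = 10439$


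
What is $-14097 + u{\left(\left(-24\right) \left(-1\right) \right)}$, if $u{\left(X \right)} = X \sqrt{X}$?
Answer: $-14097 + 48 \sqrt{6} \approx -13979.0$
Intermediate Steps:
$u{\left(X \right)} = X^{\frac{3}{2}}$
$-14097 + u{\left(\left(-24\right) \left(-1\right) \right)} = -14097 + \left(\left(-24\right) \left(-1\right)\right)^{\frac{3}{2}} = -14097 + 24^{\frac{3}{2}} = -14097 + 48 \sqrt{6}$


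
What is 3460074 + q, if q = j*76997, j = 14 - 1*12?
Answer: 3614068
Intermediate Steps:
j = 2 (j = 14 - 12 = 2)
q = 153994 (q = 2*76997 = 153994)
3460074 + q = 3460074 + 153994 = 3614068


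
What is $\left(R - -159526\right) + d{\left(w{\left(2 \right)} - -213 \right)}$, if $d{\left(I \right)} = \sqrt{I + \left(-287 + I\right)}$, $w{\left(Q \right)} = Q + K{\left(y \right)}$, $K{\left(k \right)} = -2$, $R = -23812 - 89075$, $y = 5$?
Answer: $46639 + \sqrt{139} \approx 46651.0$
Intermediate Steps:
$R = -112887$
$w{\left(Q \right)} = -2 + Q$ ($w{\left(Q \right)} = Q - 2 = -2 + Q$)
$d{\left(I \right)} = \sqrt{-287 + 2 I}$
$\left(R - -159526\right) + d{\left(w{\left(2 \right)} - -213 \right)} = \left(-112887 - -159526\right) + \sqrt{-287 + 2 \left(\left(-2 + 2\right) - -213\right)} = \left(-112887 + 159526\right) + \sqrt{-287 + 2 \left(0 + 213\right)} = 46639 + \sqrt{-287 + 2 \cdot 213} = 46639 + \sqrt{-287 + 426} = 46639 + \sqrt{139}$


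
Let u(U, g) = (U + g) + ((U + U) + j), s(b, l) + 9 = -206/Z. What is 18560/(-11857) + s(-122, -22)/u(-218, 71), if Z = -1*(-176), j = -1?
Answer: -943223505/609354944 ≈ -1.5479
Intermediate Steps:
Z = 176
s(b, l) = -895/88 (s(b, l) = -9 - 206/176 = -9 - 206*1/176 = -9 - 103/88 = -895/88)
u(U, g) = -1 + g + 3*U (u(U, g) = (U + g) + ((U + U) - 1) = (U + g) + (2*U - 1) = (U + g) + (-1 + 2*U) = -1 + g + 3*U)
18560/(-11857) + s(-122, -22)/u(-218, 71) = 18560/(-11857) - 895/(88*(-1 + 71 + 3*(-218))) = 18560*(-1/11857) - 895/(88*(-1 + 71 - 654)) = -18560/11857 - 895/88/(-584) = -18560/11857 - 895/88*(-1/584) = -18560/11857 + 895/51392 = -943223505/609354944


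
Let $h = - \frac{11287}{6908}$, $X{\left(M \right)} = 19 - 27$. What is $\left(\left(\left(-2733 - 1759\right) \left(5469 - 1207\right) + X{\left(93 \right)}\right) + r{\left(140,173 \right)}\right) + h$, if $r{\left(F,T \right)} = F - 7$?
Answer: $- \frac{132252144619}{6908} \approx -1.9145 \cdot 10^{7}$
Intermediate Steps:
$X{\left(M \right)} = -8$
$r{\left(F,T \right)} = -7 + F$
$h = - \frac{11287}{6908}$ ($h = \left(-11287\right) \frac{1}{6908} = - \frac{11287}{6908} \approx -1.6339$)
$\left(\left(\left(-2733 - 1759\right) \left(5469 - 1207\right) + X{\left(93 \right)}\right) + r{\left(140,173 \right)}\right) + h = \left(\left(\left(-2733 - 1759\right) \left(5469 - 1207\right) - 8\right) + \left(-7 + 140\right)\right) - \frac{11287}{6908} = \left(\left(\left(-4492\right) 4262 - 8\right) + 133\right) - \frac{11287}{6908} = \left(\left(-19144904 - 8\right) + 133\right) - \frac{11287}{6908} = \left(-19144912 + 133\right) - \frac{11287}{6908} = -19144779 - \frac{11287}{6908} = - \frac{132252144619}{6908}$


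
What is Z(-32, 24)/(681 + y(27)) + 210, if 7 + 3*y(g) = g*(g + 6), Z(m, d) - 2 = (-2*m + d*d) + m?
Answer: 616500/2927 ≈ 210.63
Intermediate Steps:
Z(m, d) = 2 + d² - m (Z(m, d) = 2 + ((-2*m + d*d) + m) = 2 + ((-2*m + d²) + m) = 2 + ((d² - 2*m) + m) = 2 + (d² - m) = 2 + d² - m)
y(g) = -7/3 + g*(6 + g)/3 (y(g) = -7/3 + (g*(g + 6))/3 = -7/3 + (g*(6 + g))/3 = -7/3 + g*(6 + g)/3)
Z(-32, 24)/(681 + y(27)) + 210 = (2 + 24² - 1*(-32))/(681 + (-7/3 + 2*27 + (⅓)*27²)) + 210 = (2 + 576 + 32)/(681 + (-7/3 + 54 + (⅓)*729)) + 210 = 610/(681 + (-7/3 + 54 + 243)) + 210 = 610/(681 + 884/3) + 210 = 610/(2927/3) + 210 = 610*(3/2927) + 210 = 1830/2927 + 210 = 616500/2927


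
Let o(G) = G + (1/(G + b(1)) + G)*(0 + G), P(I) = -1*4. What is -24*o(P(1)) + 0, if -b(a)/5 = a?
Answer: -896/3 ≈ -298.67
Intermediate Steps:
b(a) = -5*a
P(I) = -4
o(G) = G + G*(G + 1/(-5 + G)) (o(G) = G + (1/(G - 5*1) + G)*(0 + G) = G + (1/(G - 5) + G)*G = G + (1/(-5 + G) + G)*G = G + (G + 1/(-5 + G))*G = G + G*(G + 1/(-5 + G)))
-24*o(P(1)) + 0 = -(-96)*(-4 + (-4)² - 4*(-4))/(-5 - 4) + 0 = -(-96)*(-4 + 16 + 16)/(-9) + 0 = -(-96)*(-1)*28/9 + 0 = -24*112/9 + 0 = -896/3 + 0 = -896/3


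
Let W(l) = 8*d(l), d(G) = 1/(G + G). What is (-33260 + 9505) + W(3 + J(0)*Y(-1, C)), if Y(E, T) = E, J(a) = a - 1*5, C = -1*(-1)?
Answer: -47509/2 ≈ -23755.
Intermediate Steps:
C = 1
J(a) = -5 + a (J(a) = a - 5 = -5 + a)
d(G) = 1/(2*G)
W(l) = 4/l (W(l) = 8*(1/(2*l)) = 4/l)
(-33260 + 9505) + W(3 + J(0)*Y(-1, C)) = (-33260 + 9505) + 4/(3 + (-5 + 0)*(-1)) = -23755 + 4/(3 - 5*(-1)) = -23755 + 4/(3 + 5) = -23755 + 4/8 = -23755 + 4*(⅛) = -23755 + ½ = -47509/2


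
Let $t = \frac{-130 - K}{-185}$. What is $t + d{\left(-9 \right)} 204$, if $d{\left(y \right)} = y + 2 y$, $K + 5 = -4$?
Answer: $- \frac{1018859}{185} \approx -5507.3$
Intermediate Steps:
$K = -9$ ($K = -5 - 4 = -9$)
$d{\left(y \right)} = 3 y$
$t = \frac{121}{185}$ ($t = \frac{-130 - -9}{-185} = \left(-130 + 9\right) \left(- \frac{1}{185}\right) = \left(-121\right) \left(- \frac{1}{185}\right) = \frac{121}{185} \approx 0.65405$)
$t + d{\left(-9 \right)} 204 = \frac{121}{185} + 3 \left(-9\right) 204 = \frac{121}{185} - 5508 = - \frac{1018859}{185}$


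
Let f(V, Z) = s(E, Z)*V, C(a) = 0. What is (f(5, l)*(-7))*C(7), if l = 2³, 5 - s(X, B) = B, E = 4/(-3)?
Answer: 0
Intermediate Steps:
E = -4/3 (E = 4*(-⅓) = -4/3 ≈ -1.3333)
s(X, B) = 5 - B
l = 8
f(V, Z) = V*(5 - Z) (f(V, Z) = (5 - Z)*V = V*(5 - Z))
(f(5, l)*(-7))*C(7) = ((5*(5 - 1*8))*(-7))*0 = ((5*(5 - 8))*(-7))*0 = ((5*(-3))*(-7))*0 = -15*(-7)*0 = 105*0 = 0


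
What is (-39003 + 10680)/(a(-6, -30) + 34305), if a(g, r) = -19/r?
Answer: -849690/1029169 ≈ -0.82561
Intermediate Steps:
(-39003 + 10680)/(a(-6, -30) + 34305) = (-39003 + 10680)/(-19/(-30) + 34305) = -28323/(-19*(-1/30) + 34305) = -28323/(19/30 + 34305) = -28323/1029169/30 = -28323*30/1029169 = -849690/1029169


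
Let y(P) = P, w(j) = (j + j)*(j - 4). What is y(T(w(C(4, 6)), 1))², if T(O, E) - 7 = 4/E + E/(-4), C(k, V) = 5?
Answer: 1849/16 ≈ 115.56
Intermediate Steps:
w(j) = 2*j*(-4 + j) (w(j) = (2*j)*(-4 + j) = 2*j*(-4 + j))
T(O, E) = 7 + 4/E - E/4 (T(O, E) = 7 + (4/E + E/(-4)) = 7 + (4/E + E*(-¼)) = 7 + (4/E - E/4) = 7 + 4/E - E/4)
y(T(w(C(4, 6)), 1))² = (7 + 4/1 - ¼*1)² = (7 + 4*1 - ¼)² = (7 + 4 - ¼)² = (43/4)² = 1849/16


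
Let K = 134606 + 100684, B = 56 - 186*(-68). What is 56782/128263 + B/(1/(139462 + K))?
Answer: 610640827675086/128263 ≈ 4.7608e+9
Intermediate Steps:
B = 12704 (B = 56 + 12648 = 12704)
K = 235290
56782/128263 + B/(1/(139462 + K)) = 56782/128263 + 12704/(1/(139462 + 235290)) = 56782*(1/128263) + 12704/(1/374752) = 56782/128263 + 12704/(1/374752) = 56782/128263 + 12704*374752 = 56782/128263 + 4760849408 = 610640827675086/128263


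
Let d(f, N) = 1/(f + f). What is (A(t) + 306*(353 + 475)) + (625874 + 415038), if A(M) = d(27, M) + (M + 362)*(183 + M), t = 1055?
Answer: 164620405/54 ≈ 3.0485e+6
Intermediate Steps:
d(f, N) = 1/(2*f)
A(M) = 1/54 + (183 + M)*(362 + M) (A(M) = (½)/27 + (M + 362)*(183 + M) = (½)*(1/27) + (362 + M)*(183 + M) = 1/54 + (183 + M)*(362 + M))
(A(t) + 306*(353 + 475)) + (625874 + 415038) = ((3577285/54 + 1055² + 545*1055) + 306*(353 + 475)) + (625874 + 415038) = ((3577285/54 + 1113025 + 574975) + 306*828) + 1040912 = (94729285/54 + 253368) + 1040912 = 108411157/54 + 1040912 = 164620405/54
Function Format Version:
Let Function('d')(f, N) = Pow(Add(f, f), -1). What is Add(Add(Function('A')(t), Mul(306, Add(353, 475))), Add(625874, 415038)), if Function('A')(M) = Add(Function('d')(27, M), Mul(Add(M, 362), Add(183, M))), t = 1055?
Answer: Rational(164620405, 54) ≈ 3.0485e+6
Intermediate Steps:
Function('d')(f, N) = Mul(Rational(1, 2), Pow(f, -1)) (Function('d')(f, N) = Pow(Mul(2, f), -1) = Mul(Rational(1, 2), Pow(f, -1)))
Function('A')(M) = Add(Rational(1, 54), Mul(Add(183, M), Add(362, M))) (Function('A')(M) = Add(Mul(Rational(1, 2), Pow(27, -1)), Mul(Add(M, 362), Add(183, M))) = Add(Mul(Rational(1, 2), Rational(1, 27)), Mul(Add(362, M), Add(183, M))) = Add(Rational(1, 54), Mul(Add(183, M), Add(362, M))))
Add(Add(Function('A')(t), Mul(306, Add(353, 475))), Add(625874, 415038)) = Add(Add(Add(Rational(3577285, 54), Pow(1055, 2), Mul(545, 1055)), Mul(306, Add(353, 475))), Add(625874, 415038)) = Add(Add(Add(Rational(3577285, 54), 1113025, 574975), Mul(306, 828)), 1040912) = Add(Add(Rational(94729285, 54), 253368), 1040912) = Add(Rational(108411157, 54), 1040912) = Rational(164620405, 54)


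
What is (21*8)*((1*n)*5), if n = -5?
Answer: -4200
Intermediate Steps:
(21*8)*((1*n)*5) = (21*8)*((1*(-5))*5) = 168*(-5*5) = 168*(-25) = -4200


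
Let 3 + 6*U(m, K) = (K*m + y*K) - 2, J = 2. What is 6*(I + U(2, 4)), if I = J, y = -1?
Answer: 11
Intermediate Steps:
I = 2
U(m, K) = -⅚ - K/6 + K*m/6 (U(m, K) = -½ + ((K*m - K) - 2)/6 = -½ + ((-K + K*m) - 2)/6 = -½ + (-2 - K + K*m)/6 = -½ + (-⅓ - K/6 + K*m/6) = -⅚ - K/6 + K*m/6)
6*(I + U(2, 4)) = 6*(2 + (-⅚ - ⅙*4 + (⅙)*4*2)) = 6*(2 + (-⅚ - ⅔ + 4/3)) = 6*(2 - ⅙) = 6*(11/6) = 11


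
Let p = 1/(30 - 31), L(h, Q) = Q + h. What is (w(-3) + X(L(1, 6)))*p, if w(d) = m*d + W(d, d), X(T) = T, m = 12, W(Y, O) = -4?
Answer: 33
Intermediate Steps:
w(d) = -4 + 12*d (w(d) = 12*d - 4 = -4 + 12*d)
p = -1 (p = 1/(-1) = -1)
(w(-3) + X(L(1, 6)))*p = ((-4 + 12*(-3)) + (6 + 1))*(-1) = ((-4 - 36) + 7)*(-1) = (-40 + 7)*(-1) = -33*(-1) = 33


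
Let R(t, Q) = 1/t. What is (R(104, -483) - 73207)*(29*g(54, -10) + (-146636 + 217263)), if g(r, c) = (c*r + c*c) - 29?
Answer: -217084495351/52 ≈ -4.1747e+9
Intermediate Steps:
g(r, c) = -29 + c² + c*r (g(r, c) = (c*r + c²) - 29 = (c² + c*r) - 29 = -29 + c² + c*r)
(R(104, -483) - 73207)*(29*g(54, -10) + (-146636 + 217263)) = (1/104 - 73207)*(29*(-29 + (-10)² - 10*54) + (-146636 + 217263)) = (1/104 - 73207)*(29*(-29 + 100 - 540) + 70627) = -7613527*(29*(-469) + 70627)/104 = -7613527*(-13601 + 70627)/104 = -7613527/104*57026 = -217084495351/52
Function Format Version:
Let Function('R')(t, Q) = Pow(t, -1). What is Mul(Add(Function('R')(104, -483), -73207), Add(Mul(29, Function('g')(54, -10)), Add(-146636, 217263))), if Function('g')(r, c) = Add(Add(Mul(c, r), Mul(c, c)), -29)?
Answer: Rational(-217084495351, 52) ≈ -4.1747e+9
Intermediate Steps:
Function('g')(r, c) = Add(-29, Pow(c, 2), Mul(c, r)) (Function('g')(r, c) = Add(Add(Mul(c, r), Pow(c, 2)), -29) = Add(Add(Pow(c, 2), Mul(c, r)), -29) = Add(-29, Pow(c, 2), Mul(c, r)))
Mul(Add(Function('R')(104, -483), -73207), Add(Mul(29, Function('g')(54, -10)), Add(-146636, 217263))) = Mul(Add(Pow(104, -1), -73207), Add(Mul(29, Add(-29, Pow(-10, 2), Mul(-10, 54))), Add(-146636, 217263))) = Mul(Add(Rational(1, 104), -73207), Add(Mul(29, Add(-29, 100, -540)), 70627)) = Mul(Rational(-7613527, 104), Add(Mul(29, -469), 70627)) = Mul(Rational(-7613527, 104), Add(-13601, 70627)) = Mul(Rational(-7613527, 104), 57026) = Rational(-217084495351, 52)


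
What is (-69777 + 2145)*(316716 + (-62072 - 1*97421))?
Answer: -10633305936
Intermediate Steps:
(-69777 + 2145)*(316716 + (-62072 - 1*97421)) = -67632*(316716 + (-62072 - 97421)) = -67632*(316716 - 159493) = -67632*157223 = -10633305936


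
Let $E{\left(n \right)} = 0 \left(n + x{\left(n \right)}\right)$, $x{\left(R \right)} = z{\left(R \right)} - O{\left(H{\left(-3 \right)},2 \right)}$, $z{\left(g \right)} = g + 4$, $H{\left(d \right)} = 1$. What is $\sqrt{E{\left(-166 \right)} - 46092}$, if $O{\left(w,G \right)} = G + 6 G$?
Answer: $2 i \sqrt{11523} \approx 214.69 i$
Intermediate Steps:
$z{\left(g \right)} = 4 + g$
$O{\left(w,G \right)} = 7 G$
$x{\left(R \right)} = -10 + R$ ($x{\left(R \right)} = \left(4 + R\right) - 7 \cdot 2 = \left(4 + R\right) - 14 = -10 + R$)
$E{\left(n \right)} = 0$ ($E{\left(n \right)} = 0 \left(n + \left(-10 + n\right)\right) = 0 \left(-10 + 2 n\right) = 0$)
$\sqrt{E{\left(-166 \right)} - 46092} = \sqrt{0 - 46092} = \sqrt{-46092} = 2 i \sqrt{11523}$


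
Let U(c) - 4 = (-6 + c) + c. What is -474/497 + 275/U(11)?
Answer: 25439/1988 ≈ 12.796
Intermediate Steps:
U(c) = -2 + 2*c (U(c) = 4 + ((-6 + c) + c) = 4 + (-6 + 2*c) = -2 + 2*c)
-474/497 + 275/U(11) = -474/497 + 275/(-2 + 2*11) = -474*1/497 + 275/(-2 + 22) = -474/497 + 275/20 = -474/497 + 275*(1/20) = -474/497 + 55/4 = 25439/1988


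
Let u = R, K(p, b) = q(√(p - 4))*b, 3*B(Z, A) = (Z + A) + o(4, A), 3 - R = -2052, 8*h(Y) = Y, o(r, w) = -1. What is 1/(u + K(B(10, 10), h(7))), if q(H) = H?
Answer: 394560/810820457 - 56*√21/810820457 ≈ 0.00048630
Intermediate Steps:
h(Y) = Y/8
R = 2055 (R = 3 - 1*(-2052) = 3 + 2052 = 2055)
B(Z, A) = -⅓ + A/3 + Z/3 (B(Z, A) = ((Z + A) - 1)/3 = ((A + Z) - 1)/3 = (-1 + A + Z)/3 = -⅓ + A/3 + Z/3)
K(p, b) = b*√(-4 + p) (K(p, b) = √(p - 4)*b = √(-4 + p)*b = b*√(-4 + p))
u = 2055
1/(u + K(B(10, 10), h(7))) = 1/(2055 + ((⅛)*7)*√(-4 + (-⅓ + (⅓)*10 + (⅓)*10))) = 1/(2055 + 7*√(-4 + (-⅓ + 10/3 + 10/3))/8) = 1/(2055 + 7*√(-4 + 19/3)/8) = 1/(2055 + 7*√(7/3)/8) = 1/(2055 + 7*(√21/3)/8) = 1/(2055 + 7*√21/24)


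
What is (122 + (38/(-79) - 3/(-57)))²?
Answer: 33298585441/2253001 ≈ 14780.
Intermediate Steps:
(122 + (38/(-79) - 3/(-57)))² = (122 + (38*(-1/79) - 3*(-1/57)))² = (122 + (-38/79 + 1/19))² = (122 - 643/1501)² = (182479/1501)² = 33298585441/2253001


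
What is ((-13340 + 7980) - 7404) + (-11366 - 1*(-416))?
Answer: -23714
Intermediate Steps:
((-13340 + 7980) - 7404) + (-11366 - 1*(-416)) = (-5360 - 7404) + (-11366 + 416) = -12764 - 10950 = -23714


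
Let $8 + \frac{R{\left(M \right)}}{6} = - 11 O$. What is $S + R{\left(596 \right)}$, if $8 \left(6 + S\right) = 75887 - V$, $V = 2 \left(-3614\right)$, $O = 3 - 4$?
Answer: $\frac{83211}{8} \approx 10401.0$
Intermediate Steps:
$O = -1$ ($O = 3 - 4 = -1$)
$V = -7228$
$R{\left(M \right)} = 18$ ($R{\left(M \right)} = -48 + 6 \left(\left(-11\right) \left(-1\right)\right) = -48 + 6 \cdot 11 = -48 + 66 = 18$)
$S = \frac{83067}{8}$ ($S = -6 + \frac{75887 - -7228}{8} = -6 + \frac{75887 + 7228}{8} = -6 + \frac{1}{8} \cdot 83115 = -6 + \frac{83115}{8} = \frac{83067}{8} \approx 10383.0$)
$S + R{\left(596 \right)} = \frac{83067}{8} + 18 = \frac{83211}{8}$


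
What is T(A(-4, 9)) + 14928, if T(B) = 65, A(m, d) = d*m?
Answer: 14993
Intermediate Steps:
T(A(-4, 9)) + 14928 = 65 + 14928 = 14993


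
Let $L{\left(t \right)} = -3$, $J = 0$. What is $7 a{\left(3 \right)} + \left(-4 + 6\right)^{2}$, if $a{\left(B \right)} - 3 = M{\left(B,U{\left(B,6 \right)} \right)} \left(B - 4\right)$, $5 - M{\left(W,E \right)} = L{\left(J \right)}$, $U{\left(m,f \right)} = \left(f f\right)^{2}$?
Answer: $-31$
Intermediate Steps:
$U{\left(m,f \right)} = f^{4}$ ($U{\left(m,f \right)} = \left(f^{2}\right)^{2} = f^{4}$)
$M{\left(W,E \right)} = 8$ ($M{\left(W,E \right)} = 5 - -3 = 5 + 3 = 8$)
$a{\left(B \right)} = -29 + 8 B$ ($a{\left(B \right)} = 3 + 8 \left(B - 4\right) = 3 + 8 \left(-4 + B\right) = 3 + \left(-32 + 8 B\right) = -29 + 8 B$)
$7 a{\left(3 \right)} + \left(-4 + 6\right)^{2} = 7 \left(-29 + 8 \cdot 3\right) + \left(-4 + 6\right)^{2} = 7 \left(-29 + 24\right) + 2^{2} = 7 \left(-5\right) + 4 = -35 + 4 = -31$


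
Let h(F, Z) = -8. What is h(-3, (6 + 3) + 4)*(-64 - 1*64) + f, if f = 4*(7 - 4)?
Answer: 1036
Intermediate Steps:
f = 12 (f = 4*3 = 12)
h(-3, (6 + 3) + 4)*(-64 - 1*64) + f = -8*(-64 - 1*64) + 12 = -8*(-64 - 64) + 12 = -8*(-128) + 12 = 1024 + 12 = 1036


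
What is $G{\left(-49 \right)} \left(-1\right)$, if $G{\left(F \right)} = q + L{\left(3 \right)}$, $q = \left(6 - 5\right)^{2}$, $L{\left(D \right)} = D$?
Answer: $-4$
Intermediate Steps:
$q = 1$ ($q = 1^{2} = 1$)
$G{\left(F \right)} = 4$ ($G{\left(F \right)} = 1 + 3 = 4$)
$G{\left(-49 \right)} \left(-1\right) = 4 \left(-1\right) = -4$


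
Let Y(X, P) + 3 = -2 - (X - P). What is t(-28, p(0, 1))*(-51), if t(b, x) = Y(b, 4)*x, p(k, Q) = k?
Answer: 0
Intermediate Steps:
Y(X, P) = -5 + P - X (Y(X, P) = -3 + (-2 - (X - P)) = -3 + (-2 + (P - X)) = -3 + (-2 + P - X) = -5 + P - X)
t(b, x) = x*(-1 - b) (t(b, x) = (-5 + 4 - b)*x = (-1 - b)*x = x*(-1 - b))
t(-28, p(0, 1))*(-51) = -1*0*(1 - 28)*(-51) = -1*0*(-27)*(-51) = 0*(-51) = 0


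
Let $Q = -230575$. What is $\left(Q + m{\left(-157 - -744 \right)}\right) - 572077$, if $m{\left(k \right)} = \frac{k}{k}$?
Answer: $-802651$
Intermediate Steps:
$m{\left(k \right)} = 1$
$\left(Q + m{\left(-157 - -744 \right)}\right) - 572077 = \left(-230575 + 1\right) - 572077 = -230574 - 572077 = -802651$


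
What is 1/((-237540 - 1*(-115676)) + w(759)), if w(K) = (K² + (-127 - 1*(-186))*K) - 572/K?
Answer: 69/34430810 ≈ 2.0040e-6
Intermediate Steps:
w(K) = K² - 572/K + 59*K (w(K) = (K² + (-127 + 186)*K) - 572/K = (K² + 59*K) - 572/K = K² - 572/K + 59*K)
1/((-237540 - 1*(-115676)) + w(759)) = 1/((-237540 - 1*(-115676)) + (-572 + 759²*(59 + 759))/759) = 1/((-237540 + 115676) + (-572 + 576081*818)/759) = 1/(-121864 + (-572 + 471234258)/759) = 1/(-121864 + (1/759)*471233686) = 1/(-121864 + 42839426/69) = 1/(34430810/69) = 69/34430810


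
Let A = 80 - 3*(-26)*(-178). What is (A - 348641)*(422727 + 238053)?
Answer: -239496407100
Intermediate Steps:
A = -13804 (A = 80 + 78*(-178) = 80 - 13884 = -13804)
(A - 348641)*(422727 + 238053) = (-13804 - 348641)*(422727 + 238053) = -362445*660780 = -239496407100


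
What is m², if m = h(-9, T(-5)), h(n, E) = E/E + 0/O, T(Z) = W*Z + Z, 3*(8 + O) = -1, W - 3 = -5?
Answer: 1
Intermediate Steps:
W = -2 (W = 3 - 5 = -2)
O = -25/3 (O = -8 + (⅓)*(-1) = -8 - ⅓ = -25/3 ≈ -8.3333)
T(Z) = -Z (T(Z) = -2*Z + Z = -Z)
h(n, E) = 1 (h(n, E) = E/E + 0/(-25/3) = 1 + 0*(-3/25) = 1 + 0 = 1)
m = 1
m² = 1² = 1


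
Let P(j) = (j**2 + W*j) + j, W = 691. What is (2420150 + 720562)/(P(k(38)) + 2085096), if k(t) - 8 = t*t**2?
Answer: 43621/42387173 ≈ 0.0010291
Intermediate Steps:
k(t) = 8 + t**3 (k(t) = 8 + t*t**2 = 8 + t**3)
P(j) = j**2 + 692*j (P(j) = (j**2 + 691*j) + j = j**2 + 692*j)
(2420150 + 720562)/(P(k(38)) + 2085096) = (2420150 + 720562)/((8 + 38**3)*(692 + (8 + 38**3)) + 2085096) = 3140712/((8 + 54872)*(692 + (8 + 54872)) + 2085096) = 3140712/(54880*(692 + 54880) + 2085096) = 3140712/(54880*55572 + 2085096) = 3140712/(3049791360 + 2085096) = 3140712/3051876456 = 3140712*(1/3051876456) = 43621/42387173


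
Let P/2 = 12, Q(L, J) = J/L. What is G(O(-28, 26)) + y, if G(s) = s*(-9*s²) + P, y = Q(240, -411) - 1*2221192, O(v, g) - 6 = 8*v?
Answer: 7281673463/80 ≈ 9.1021e+7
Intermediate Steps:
P = 24 (P = 2*12 = 24)
O(v, g) = 6 + 8*v
y = -177695497/80 (y = -411/240 - 1*2221192 = -411*1/240 - 2221192 = -137/80 - 2221192 = -177695497/80 ≈ -2.2212e+6)
G(s) = 24 - 9*s³ (G(s) = s*(-9*s²) + 24 = -9*s³ + 24 = 24 - 9*s³)
G(O(-28, 26)) + y = (24 - 9*(6 + 8*(-28))³) - 177695497/80 = (24 - 9*(6 - 224)³) - 177695497/80 = (24 - 9*(-218)³) - 177695497/80 = (24 - 9*(-10360232)) - 177695497/80 = (24 + 93242088) - 177695497/80 = 93242112 - 177695497/80 = 7281673463/80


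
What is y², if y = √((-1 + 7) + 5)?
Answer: 11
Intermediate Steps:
y = √11 (y = √(6 + 5) = √11 ≈ 3.3166)
y² = (√11)² = 11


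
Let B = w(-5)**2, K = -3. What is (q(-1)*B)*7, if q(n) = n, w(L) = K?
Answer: -63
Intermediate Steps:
w(L) = -3
B = 9 (B = (-3)**2 = 9)
(q(-1)*B)*7 = -1*9*7 = -9*7 = -63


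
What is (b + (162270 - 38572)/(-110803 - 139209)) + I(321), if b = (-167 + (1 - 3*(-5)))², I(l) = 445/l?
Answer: 914969813867/40126926 ≈ 22802.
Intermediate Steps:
b = 22801 (b = (-167 + (1 + 15))² = (-167 + 16)² = (-151)² = 22801)
(b + (162270 - 38572)/(-110803 - 139209)) + I(321) = (22801 + (162270 - 38572)/(-110803 - 139209)) + 445/321 = (22801 + 123698/(-250012)) + 445*(1/321) = (22801 + 123698*(-1/250012)) + 445/321 = (22801 - 61849/125006) + 445/321 = 2850199957/125006 + 445/321 = 914969813867/40126926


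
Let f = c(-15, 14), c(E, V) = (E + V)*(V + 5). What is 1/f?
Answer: -1/19 ≈ -0.052632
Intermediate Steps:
c(E, V) = (5 + V)*(E + V) (c(E, V) = (E + V)*(5 + V) = (5 + V)*(E + V))
f = -19 (f = 14² + 5*(-15) + 5*14 - 15*14 = 196 - 75 + 70 - 210 = -19)
1/f = 1/(-19) = -1/19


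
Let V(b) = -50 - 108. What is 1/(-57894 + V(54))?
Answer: -1/58052 ≈ -1.7226e-5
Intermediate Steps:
V(b) = -158
1/(-57894 + V(54)) = 1/(-57894 - 158) = 1/(-58052) = -1/58052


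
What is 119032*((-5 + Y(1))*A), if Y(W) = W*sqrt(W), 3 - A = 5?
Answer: 952256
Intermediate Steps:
A = -2 (A = 3 - 1*5 = 3 - 5 = -2)
Y(W) = W**(3/2)
119032*((-5 + Y(1))*A) = 119032*((-5 + 1**(3/2))*(-2)) = 119032*((-5 + 1)*(-2)) = 119032*(-4*(-2)) = 119032*8 = 952256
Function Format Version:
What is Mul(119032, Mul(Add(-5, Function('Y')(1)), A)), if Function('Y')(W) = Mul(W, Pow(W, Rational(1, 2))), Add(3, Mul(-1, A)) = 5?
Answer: 952256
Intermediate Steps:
A = -2 (A = Add(3, Mul(-1, 5)) = Add(3, -5) = -2)
Function('Y')(W) = Pow(W, Rational(3, 2))
Mul(119032, Mul(Add(-5, Function('Y')(1)), A)) = Mul(119032, Mul(Add(-5, Pow(1, Rational(3, 2))), -2)) = Mul(119032, Mul(Add(-5, 1), -2)) = Mul(119032, Mul(-4, -2)) = Mul(119032, 8) = 952256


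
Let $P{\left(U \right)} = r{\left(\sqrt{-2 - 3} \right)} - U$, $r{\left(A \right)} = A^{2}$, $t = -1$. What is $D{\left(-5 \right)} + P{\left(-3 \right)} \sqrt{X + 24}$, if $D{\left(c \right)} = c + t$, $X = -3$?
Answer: $-6 - 2 \sqrt{21} \approx -15.165$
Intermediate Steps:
$P{\left(U \right)} = -5 - U$ ($P{\left(U \right)} = \left(\sqrt{-2 - 3}\right)^{2} - U = \left(\sqrt{-5}\right)^{2} - U = \left(i \sqrt{5}\right)^{2} - U = -5 - U$)
$D{\left(c \right)} = -1 + c$ ($D{\left(c \right)} = c - 1 = -1 + c$)
$D{\left(-5 \right)} + P{\left(-3 \right)} \sqrt{X + 24} = \left(-1 - 5\right) + \left(-5 - -3\right) \sqrt{-3 + 24} = -6 + \left(-5 + 3\right) \sqrt{21} = -6 - 2 \sqrt{21}$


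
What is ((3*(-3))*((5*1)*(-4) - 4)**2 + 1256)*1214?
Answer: -4768592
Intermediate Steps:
((3*(-3))*((5*1)*(-4) - 4)**2 + 1256)*1214 = (-9*(5*(-4) - 4)**2 + 1256)*1214 = (-9*(-20 - 4)**2 + 1256)*1214 = (-9*(-24)**2 + 1256)*1214 = (-9*576 + 1256)*1214 = (-5184 + 1256)*1214 = -3928*1214 = -4768592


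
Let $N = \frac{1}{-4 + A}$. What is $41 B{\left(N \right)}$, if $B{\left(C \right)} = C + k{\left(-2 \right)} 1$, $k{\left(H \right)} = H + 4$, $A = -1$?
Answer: $\frac{369}{5} \approx 73.8$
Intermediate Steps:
$N = - \frac{1}{5}$ ($N = \frac{1}{-4 - 1} = \frac{1}{-5} = - \frac{1}{5} \approx -0.2$)
$k{\left(H \right)} = 4 + H$
$B{\left(C \right)} = 2 + C$ ($B{\left(C \right)} = C + \left(4 - 2\right) 1 = C + 2 \cdot 1 = C + 2 = 2 + C$)
$41 B{\left(N \right)} = 41 \left(2 - \frac{1}{5}\right) = 41 \cdot \frac{9}{5} = \frac{369}{5}$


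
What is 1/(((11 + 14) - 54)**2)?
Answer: 1/841 ≈ 0.0011891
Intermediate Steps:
1/(((11 + 14) - 54)**2) = 1/((25 - 54)**2) = 1/((-29)**2) = 1/841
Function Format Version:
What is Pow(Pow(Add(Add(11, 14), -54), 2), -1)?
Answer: Rational(1, 841) ≈ 0.0011891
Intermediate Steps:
Pow(Pow(Add(Add(11, 14), -54), 2), -1) = Pow(Pow(Add(25, -54), 2), -1) = Pow(Pow(-29, 2), -1) = Pow(841, -1) = Rational(1, 841)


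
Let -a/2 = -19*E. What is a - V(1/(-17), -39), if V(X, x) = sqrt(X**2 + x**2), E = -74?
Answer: -2812 - sqrt(439570)/17 ≈ -2851.0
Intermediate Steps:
a = -2812 (a = -(-38)*(-74) = -2*1406 = -2812)
a - V(1/(-17), -39) = -2812 - sqrt((1/(-17))**2 + (-39)**2) = -2812 - sqrt((-1/17)**2 + 1521) = -2812 - sqrt(1/289 + 1521) = -2812 - sqrt(439570/289) = -2812 - sqrt(439570)/17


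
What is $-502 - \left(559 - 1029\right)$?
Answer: $-32$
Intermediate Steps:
$-502 - \left(559 - 1029\right) = -502 - -470 = -502 + 470 = -32$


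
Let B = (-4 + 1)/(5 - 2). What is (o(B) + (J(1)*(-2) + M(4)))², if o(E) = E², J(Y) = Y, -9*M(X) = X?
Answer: 169/81 ≈ 2.0864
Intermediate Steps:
M(X) = -X/9
B = -1 (B = -3/3 = -3*⅓ = -1)
(o(B) + (J(1)*(-2) + M(4)))² = ((-1)² + (1*(-2) - ⅑*4))² = (1 + (-2 - 4/9))² = (1 - 22/9)² = (-13/9)² = 169/81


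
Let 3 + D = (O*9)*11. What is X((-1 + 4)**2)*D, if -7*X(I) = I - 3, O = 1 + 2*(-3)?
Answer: 2988/7 ≈ 426.86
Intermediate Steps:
O = -5 (O = 1 - 6 = -5)
X(I) = 3/7 - I/7 (X(I) = -(I - 3)/7 = -(-3 + I)/7 = 3/7 - I/7)
D = -498 (D = -3 - 5*9*11 = -3 - 45*11 = -3 - 495 = -498)
X((-1 + 4)**2)*D = (3/7 - (-1 + 4)**2/7)*(-498) = (3/7 - 1/7*3**2)*(-498) = (3/7 - 1/7*9)*(-498) = (3/7 - 9/7)*(-498) = -6/7*(-498) = 2988/7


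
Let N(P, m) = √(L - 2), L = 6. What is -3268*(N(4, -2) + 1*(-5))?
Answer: 9804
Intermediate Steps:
N(P, m) = 2 (N(P, m) = √(6 - 2) = √4 = 2)
-3268*(N(4, -2) + 1*(-5)) = -3268*(2 + 1*(-5)) = -3268*(2 - 5) = -3268*(-3) = 9804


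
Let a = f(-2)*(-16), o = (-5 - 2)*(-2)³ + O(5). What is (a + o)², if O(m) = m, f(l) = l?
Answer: 8649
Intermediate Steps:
o = 61 (o = (-5 - 2)*(-2)³ + 5 = -7*(-8) + 5 = 56 + 5 = 61)
a = 32 (a = -2*(-16) = 32)
(a + o)² = (32 + 61)² = 93² = 8649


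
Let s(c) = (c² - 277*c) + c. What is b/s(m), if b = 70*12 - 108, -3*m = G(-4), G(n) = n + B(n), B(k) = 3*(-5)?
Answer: -6588/15371 ≈ -0.42860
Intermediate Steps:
B(k) = -15
G(n) = -15 + n (G(n) = n - 15 = -15 + n)
m = 19/3 (m = -(-15 - 4)/3 = -⅓*(-19) = 19/3 ≈ 6.3333)
s(c) = c² - 276*c
b = 732 (b = 840 - 108 = 732)
b/s(m) = 732/((19*(-276 + 19/3)/3)) = 732/(((19/3)*(-809/3))) = 732/(-15371/9) = 732*(-9/15371) = -6588/15371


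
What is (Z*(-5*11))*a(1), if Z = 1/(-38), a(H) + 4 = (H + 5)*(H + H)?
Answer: 220/19 ≈ 11.579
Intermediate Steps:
a(H) = -4 + 2*H*(5 + H) (a(H) = -4 + (H + 5)*(H + H) = -4 + (5 + H)*(2*H) = -4 + 2*H*(5 + H))
Z = -1/38 ≈ -0.026316
(Z*(-5*11))*a(1) = (-(-5)*11/38)*(-4 + 2*1² + 10*1) = (-1/38*(-55))*(-4 + 2*1 + 10) = 55*(-4 + 2 + 10)/38 = (55/38)*8 = 220/19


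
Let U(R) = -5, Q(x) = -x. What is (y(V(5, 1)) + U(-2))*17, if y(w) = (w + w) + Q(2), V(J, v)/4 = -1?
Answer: -255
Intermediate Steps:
V(J, v) = -4 (V(J, v) = 4*(-1) = -4)
y(w) = -2 + 2*w (y(w) = (w + w) - 1*2 = 2*w - 2 = -2 + 2*w)
(y(V(5, 1)) + U(-2))*17 = ((-2 + 2*(-4)) - 5)*17 = ((-2 - 8) - 5)*17 = (-10 - 5)*17 = -15*17 = -255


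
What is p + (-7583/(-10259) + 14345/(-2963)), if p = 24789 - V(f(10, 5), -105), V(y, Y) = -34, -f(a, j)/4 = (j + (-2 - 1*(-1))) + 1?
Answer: 754430385265/30397417 ≈ 24819.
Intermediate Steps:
f(a, j) = -4*j (f(a, j) = -4*((j + (-2 - 1*(-1))) + 1) = -4*((j + (-2 + 1)) + 1) = -4*((j - 1) + 1) = -4*((-1 + j) + 1) = -4*j)
p = 24823 (p = 24789 - 1*(-34) = 24789 + 34 = 24823)
p + (-7583/(-10259) + 14345/(-2963)) = 24823 + (-7583/(-10259) + 14345/(-2963)) = 24823 + (-7583*(-1/10259) + 14345*(-1/2963)) = 24823 + (7583/10259 - 14345/2963) = 24823 - 124696926/30397417 = 754430385265/30397417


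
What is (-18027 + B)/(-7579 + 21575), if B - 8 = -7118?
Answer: -25137/13996 ≈ -1.7960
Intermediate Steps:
B = -7110 (B = 8 - 7118 = -7110)
(-18027 + B)/(-7579 + 21575) = (-18027 - 7110)/(-7579 + 21575) = -25137/13996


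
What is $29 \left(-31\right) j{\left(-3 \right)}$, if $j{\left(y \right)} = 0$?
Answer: $0$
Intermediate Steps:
$29 \left(-31\right) j{\left(-3 \right)} = 29 \left(-31\right) 0 = \left(-899\right) 0 = 0$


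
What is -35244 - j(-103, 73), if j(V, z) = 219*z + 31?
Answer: -51262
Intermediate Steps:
j(V, z) = 31 + 219*z
-35244 - j(-103, 73) = -35244 - (31 + 219*73) = -35244 - (31 + 15987) = -35244 - 1*16018 = -35244 - 16018 = -51262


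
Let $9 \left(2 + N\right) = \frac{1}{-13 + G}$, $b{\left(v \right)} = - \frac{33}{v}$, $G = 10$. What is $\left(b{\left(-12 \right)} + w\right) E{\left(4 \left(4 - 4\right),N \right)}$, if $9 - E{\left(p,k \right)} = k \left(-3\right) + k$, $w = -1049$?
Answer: $- \frac{20615}{4} \approx -5153.8$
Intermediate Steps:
$N = - \frac{55}{27}$ ($N = -2 + \frac{1}{9 \left(-13 + 10\right)} = -2 + \frac{1}{9 \left(-3\right)} = -2 + \frac{1}{9} \left(- \frac{1}{3}\right) = -2 - \frac{1}{27} = - \frac{55}{27} \approx -2.037$)
$E{\left(p,k \right)} = 9 + 2 k$ ($E{\left(p,k \right)} = 9 - \left(k \left(-3\right) + k\right) = 9 - \left(- 3 k + k\right) = 9 - - 2 k = 9 + 2 k$)
$\left(b{\left(-12 \right)} + w\right) E{\left(4 \left(4 - 4\right),N \right)} = \left(- \frac{33}{-12} - 1049\right) \left(9 + 2 \left(- \frac{55}{27}\right)\right) = \left(\left(-33\right) \left(- \frac{1}{12}\right) - 1049\right) \left(9 - \frac{110}{27}\right) = \left(\frac{11}{4} - 1049\right) \frac{133}{27} = \left(- \frac{4185}{4}\right) \frac{133}{27} = - \frac{20615}{4}$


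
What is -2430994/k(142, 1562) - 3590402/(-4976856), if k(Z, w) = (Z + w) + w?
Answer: -3021745205483/4063602924 ≈ -743.61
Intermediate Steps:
k(Z, w) = Z + 2*w
-2430994/k(142, 1562) - 3590402/(-4976856) = -2430994/(142 + 2*1562) - 3590402/(-4976856) = -2430994/(142 + 3124) - 3590402*(-1/4976856) = -2430994/3266 + 1795201/2488428 = -2430994*1/3266 + 1795201/2488428 = -1215497/1633 + 1795201/2488428 = -3021745205483/4063602924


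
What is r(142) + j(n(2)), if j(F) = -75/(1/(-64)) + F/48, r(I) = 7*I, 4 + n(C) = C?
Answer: 139055/24 ≈ 5794.0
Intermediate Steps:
n(C) = -4 + C
j(F) = 4800 + F/48 (j(F) = -75/(-1/64) + F*(1/48) = -75*(-64) + F/48 = 4800 + F/48)
r(142) + j(n(2)) = 7*142 + (4800 + (-4 + 2)/48) = 994 + (4800 + (1/48)*(-2)) = 994 + (4800 - 1/24) = 994 + 115199/24 = 139055/24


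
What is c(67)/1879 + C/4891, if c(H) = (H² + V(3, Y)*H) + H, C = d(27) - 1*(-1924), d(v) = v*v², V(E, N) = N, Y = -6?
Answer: 60916767/9190189 ≈ 6.6285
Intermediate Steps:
d(v) = v³
C = 21607 (C = 27³ - 1*(-1924) = 19683 + 1924 = 21607)
c(H) = H² - 5*H (c(H) = (H² - 6*H) + H = H² - 5*H)
c(67)/1879 + C/4891 = (67*(-5 + 67))/1879 + 21607/4891 = (67*62)*(1/1879) + 21607*(1/4891) = 4154*(1/1879) + 21607/4891 = 4154/1879 + 21607/4891 = 60916767/9190189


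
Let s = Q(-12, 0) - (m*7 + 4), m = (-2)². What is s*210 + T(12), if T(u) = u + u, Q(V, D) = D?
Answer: -6696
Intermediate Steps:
m = 4
T(u) = 2*u
s = -32 (s = 0 - (4*7 + 4) = 0 - (28 + 4) = 0 - 1*32 = 0 - 32 = -32)
s*210 + T(12) = -32*210 + 2*12 = -6720 + 24 = -6696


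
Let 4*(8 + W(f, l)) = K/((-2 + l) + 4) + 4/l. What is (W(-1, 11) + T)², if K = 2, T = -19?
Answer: 59059225/81796 ≈ 722.03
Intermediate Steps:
W(f, l) = -8 + 1/l + 1/(2*(2 + l)) (W(f, l) = -8 + (2/((-2 + l) + 4) + 4/l)/4 = -8 + (2/(2 + l) + 4/l)/4 = -8 + (1/l + 1/(2*(2 + l))) = -8 + 1/l + 1/(2*(2 + l)))
(W(-1, 11) + T)² = ((½)*(4 - 29*11 - 16*11²)/(11*(2 + 11)) - 19)² = ((½)*(1/11)*(4 - 319 - 16*121)/13 - 19)² = ((½)*(1/11)*(1/13)*(4 - 319 - 1936) - 19)² = ((½)*(1/11)*(1/13)*(-2251) - 19)² = (-2251/286 - 19)² = (-7685/286)² = 59059225/81796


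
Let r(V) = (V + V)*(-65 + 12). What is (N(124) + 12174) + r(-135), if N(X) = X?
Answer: 26608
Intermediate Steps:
r(V) = -106*V (r(V) = (2*V)*(-53) = -106*V)
(N(124) + 12174) + r(-135) = (124 + 12174) - 106*(-135) = 12298 + 14310 = 26608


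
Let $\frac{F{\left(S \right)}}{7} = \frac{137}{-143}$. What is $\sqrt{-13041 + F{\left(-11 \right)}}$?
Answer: $\frac{7 i \sqrt{5445154}}{143} \approx 114.23 i$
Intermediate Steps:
$F{\left(S \right)} = - \frac{959}{143}$ ($F{\left(S \right)} = 7 \frac{137}{-143} = 7 \cdot 137 \left(- \frac{1}{143}\right) = 7 \left(- \frac{137}{143}\right) = - \frac{959}{143}$)
$\sqrt{-13041 + F{\left(-11 \right)}} = \sqrt{-13041 - \frac{959}{143}} = \sqrt{- \frac{1865822}{143}} = \frac{7 i \sqrt{5445154}}{143}$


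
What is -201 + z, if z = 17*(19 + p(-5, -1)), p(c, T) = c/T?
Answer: 207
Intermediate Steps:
z = 408 (z = 17*(19 - 5/(-1)) = 17*(19 - 5*(-1)) = 17*(19 + 5) = 17*24 = 408)
-201 + z = -201 + 408 = 207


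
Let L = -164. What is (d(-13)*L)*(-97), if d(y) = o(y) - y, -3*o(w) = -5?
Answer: 699952/3 ≈ 2.3332e+5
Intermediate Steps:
o(w) = 5/3 (o(w) = -⅓*(-5) = 5/3)
d(y) = 5/3 - y
(d(-13)*L)*(-97) = ((5/3 - 1*(-13))*(-164))*(-97) = ((5/3 + 13)*(-164))*(-97) = ((44/3)*(-164))*(-97) = -7216/3*(-97) = 699952/3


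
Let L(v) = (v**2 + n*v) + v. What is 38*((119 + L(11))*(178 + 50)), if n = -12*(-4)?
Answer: 6749256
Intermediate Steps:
n = 48 (n = -4*(-12) = 48)
L(v) = v**2 + 49*v (L(v) = (v**2 + 48*v) + v = v**2 + 49*v)
38*((119 + L(11))*(178 + 50)) = 38*((119 + 11*(49 + 11))*(178 + 50)) = 38*((119 + 11*60)*228) = 38*((119 + 660)*228) = 38*(779*228) = 38*177612 = 6749256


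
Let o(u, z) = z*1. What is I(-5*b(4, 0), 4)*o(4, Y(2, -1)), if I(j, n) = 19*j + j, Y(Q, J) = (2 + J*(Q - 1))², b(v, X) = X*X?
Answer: 0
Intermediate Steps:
b(v, X) = X²
Y(Q, J) = (2 + J*(-1 + Q))²
I(j, n) = 20*j
o(u, z) = z
I(-5*b(4, 0), 4)*o(4, Y(2, -1)) = (20*(-5*0²))*(2 - 1*(-1) - 1*2)² = (20*(-5*0))*(2 + 1 - 2)² = (20*0)*1² = 0*1 = 0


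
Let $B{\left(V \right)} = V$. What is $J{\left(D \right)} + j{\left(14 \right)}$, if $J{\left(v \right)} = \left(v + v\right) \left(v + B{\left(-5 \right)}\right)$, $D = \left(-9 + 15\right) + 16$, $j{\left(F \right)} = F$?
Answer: $762$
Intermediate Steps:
$D = 22$ ($D = 6 + 16 = 22$)
$J{\left(v \right)} = 2 v \left(-5 + v\right)$ ($J{\left(v \right)} = \left(v + v\right) \left(v - 5\right) = 2 v \left(-5 + v\right)$)
$J{\left(D \right)} + j{\left(14 \right)} = 2 \cdot 22 \left(-5 + 22\right) + 14 = 2 \cdot 22 \cdot 17 + 14 = 748 + 14 = 762$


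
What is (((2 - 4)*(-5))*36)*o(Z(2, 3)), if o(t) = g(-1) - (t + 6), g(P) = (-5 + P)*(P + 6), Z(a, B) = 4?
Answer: -14400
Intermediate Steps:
g(P) = (-5 + P)*(6 + P)
o(t) = -36 - t (o(t) = (-30 - 1 + (-1)²) - (t + 6) = (-30 - 1 + 1) - (6 + t) = -30 + (-6 - t) = -36 - t)
(((2 - 4)*(-5))*36)*o(Z(2, 3)) = (((2 - 4)*(-5))*36)*(-36 - 1*4) = (-2*(-5)*36)*(-36 - 4) = (10*36)*(-40) = 360*(-40) = -14400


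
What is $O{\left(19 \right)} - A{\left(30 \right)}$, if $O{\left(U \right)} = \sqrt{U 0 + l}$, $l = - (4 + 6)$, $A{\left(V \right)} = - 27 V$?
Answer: $810 + i \sqrt{10} \approx 810.0 + 3.1623 i$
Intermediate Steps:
$l = -10$ ($l = \left(-1\right) 10 = -10$)
$O{\left(U \right)} = i \sqrt{10}$ ($O{\left(U \right)} = \sqrt{U 0 - 10} = \sqrt{0 - 10} = \sqrt{-10} = i \sqrt{10}$)
$O{\left(19 \right)} - A{\left(30 \right)} = i \sqrt{10} - \left(-27\right) 30 = i \sqrt{10} - -810 = i \sqrt{10} + 810 = 810 + i \sqrt{10}$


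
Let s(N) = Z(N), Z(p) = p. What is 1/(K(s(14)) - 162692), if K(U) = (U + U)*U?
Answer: -1/162300 ≈ -6.1614e-6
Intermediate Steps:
s(N) = N
K(U) = 2*U**2 (K(U) = (2*U)*U = 2*U**2)
1/(K(s(14)) - 162692) = 1/(2*14**2 - 162692) = 1/(2*196 - 162692) = 1/(392 - 162692) = 1/(-162300) = -1/162300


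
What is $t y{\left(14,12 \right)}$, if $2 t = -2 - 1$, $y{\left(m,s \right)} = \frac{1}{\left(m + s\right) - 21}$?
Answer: $- \frac{3}{10} \approx -0.3$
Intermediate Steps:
$y{\left(m,s \right)} = \frac{1}{-21 + m + s}$
$t = - \frac{3}{2}$ ($t = \frac{-2 - 1}{2} = \frac{1}{2} \left(-3\right) = - \frac{3}{2} \approx -1.5$)
$t y{\left(14,12 \right)} = - \frac{3}{2 \left(-21 + 14 + 12\right)} = - \frac{3}{2 \cdot 5} = \left(- \frac{3}{2}\right) \frac{1}{5} = - \frac{3}{10}$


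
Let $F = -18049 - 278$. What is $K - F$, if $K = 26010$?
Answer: $44337$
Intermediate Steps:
$F = -18327$
$K - F = 26010 - -18327 = 26010 + 18327 = 44337$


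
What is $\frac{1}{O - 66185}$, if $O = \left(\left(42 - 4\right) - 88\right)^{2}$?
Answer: $- \frac{1}{63685} \approx -1.5702 \cdot 10^{-5}$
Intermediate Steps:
$O = 2500$ ($O = \left(38 - 88\right)^{2} = \left(-50\right)^{2} = 2500$)
$\frac{1}{O - 66185} = \frac{1}{2500 - 66185} = \frac{1}{-63685} = - \frac{1}{63685}$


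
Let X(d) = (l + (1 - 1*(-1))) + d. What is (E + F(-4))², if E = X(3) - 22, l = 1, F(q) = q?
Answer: 400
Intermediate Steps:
X(d) = 3 + d (X(d) = (1 + (1 - 1*(-1))) + d = (1 + (1 + 1)) + d = (1 + 2) + d = 3 + d)
E = -16 (E = (3 + 3) - 22 = 6 - 22 = -16)
(E + F(-4))² = (-16 - 4)² = (-20)² = 400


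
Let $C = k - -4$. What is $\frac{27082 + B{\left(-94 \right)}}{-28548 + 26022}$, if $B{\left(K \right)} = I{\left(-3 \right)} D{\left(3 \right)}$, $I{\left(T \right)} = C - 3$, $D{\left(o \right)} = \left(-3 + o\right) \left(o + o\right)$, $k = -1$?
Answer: $- \frac{13541}{1263} \approx -10.721$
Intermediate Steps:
$C = 3$ ($C = -1 - -4 = -1 + 4 = 3$)
$D{\left(o \right)} = 2 o \left(-3 + o\right)$ ($D{\left(o \right)} = \left(-3 + o\right) 2 o = 2 o \left(-3 + o\right)$)
$I{\left(T \right)} = 0$ ($I{\left(T \right)} = 3 - 3 = 0$)
$B{\left(K \right)} = 0$ ($B{\left(K \right)} = 0 \cdot 2 \cdot 3 \left(-3 + 3\right) = 0 \cdot 2 \cdot 3 \cdot 0 = 0 \cdot 0 = 0$)
$\frac{27082 + B{\left(-94 \right)}}{-28548 + 26022} = \frac{27082 + 0}{-28548 + 26022} = \frac{27082}{-2526} = 27082 \left(- \frac{1}{2526}\right) = - \frac{13541}{1263}$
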